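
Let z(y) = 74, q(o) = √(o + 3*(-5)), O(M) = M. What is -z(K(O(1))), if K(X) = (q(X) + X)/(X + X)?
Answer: -74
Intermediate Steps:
q(o) = √(-15 + o) (q(o) = √(o - 15) = √(-15 + o))
K(X) = (X + √(-15 + X))/(2*X) (K(X) = (√(-15 + X) + X)/(X + X) = (X + √(-15 + X))/((2*X)) = (X + √(-15 + X))*(1/(2*X)) = (X + √(-15 + X))/(2*X))
-z(K(O(1))) = -1*74 = -74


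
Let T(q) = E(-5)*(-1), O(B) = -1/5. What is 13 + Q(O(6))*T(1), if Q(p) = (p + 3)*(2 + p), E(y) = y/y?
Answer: 199/25 ≈ 7.9600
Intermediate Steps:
E(y) = 1
O(B) = -⅕ (O(B) = -1*⅕ = -⅕)
Q(p) = (2 + p)*(3 + p) (Q(p) = (3 + p)*(2 + p) = (2 + p)*(3 + p))
T(q) = -1 (T(q) = 1*(-1) = -1)
13 + Q(O(6))*T(1) = 13 + (6 + (-⅕)² + 5*(-⅕))*(-1) = 13 + (6 + 1/25 - 1)*(-1) = 13 + (126/25)*(-1) = 13 - 126/25 = 199/25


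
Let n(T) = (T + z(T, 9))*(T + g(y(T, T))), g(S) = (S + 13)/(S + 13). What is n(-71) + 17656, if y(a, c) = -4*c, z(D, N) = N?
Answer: 21996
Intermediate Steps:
g(S) = 1 (g(S) = (13 + S)/(13 + S) = 1)
n(T) = (1 + T)*(9 + T) (n(T) = (T + 9)*(T + 1) = (9 + T)*(1 + T) = (1 + T)*(9 + T))
n(-71) + 17656 = (9 + (-71)**2 + 10*(-71)) + 17656 = (9 + 5041 - 710) + 17656 = 4340 + 17656 = 21996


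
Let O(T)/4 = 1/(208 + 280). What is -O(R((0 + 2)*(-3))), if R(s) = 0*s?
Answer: -1/122 ≈ -0.0081967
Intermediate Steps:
R(s) = 0
O(T) = 1/122 (O(T) = 4/(208 + 280) = 4/488 = 4*(1/488) = 1/122)
-O(R((0 + 2)*(-3))) = -1*1/122 = -1/122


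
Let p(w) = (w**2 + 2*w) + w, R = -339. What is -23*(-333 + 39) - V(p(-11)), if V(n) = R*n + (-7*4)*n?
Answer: 39058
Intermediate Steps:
p(w) = w**2 + 3*w
V(n) = -367*n (V(n) = -339*n + (-7*4)*n = -339*n - 28*n = -367*n)
-23*(-333 + 39) - V(p(-11)) = -23*(-333 + 39) - (-367)*(-11*(3 - 11)) = -23*(-294) - (-367)*(-11*(-8)) = 6762 - (-367)*88 = 6762 - 1*(-32296) = 6762 + 32296 = 39058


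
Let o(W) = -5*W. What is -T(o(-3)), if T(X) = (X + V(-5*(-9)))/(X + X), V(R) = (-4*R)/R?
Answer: -11/30 ≈ -0.36667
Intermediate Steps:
V(R) = -4
T(X) = (-4 + X)/(2*X) (T(X) = (X - 4)/(X + X) = (-4 + X)/((2*X)) = (-4 + X)*(1/(2*X)) = (-4 + X)/(2*X))
-T(o(-3)) = -(-4 - 5*(-3))/(2*((-5*(-3)))) = -(-4 + 15)/(2*15) = -11/(2*15) = -1*11/30 = -11/30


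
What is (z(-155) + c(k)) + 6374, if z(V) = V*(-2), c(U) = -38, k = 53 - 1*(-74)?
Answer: 6646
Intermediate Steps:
k = 127 (k = 53 + 74 = 127)
z(V) = -2*V
(z(-155) + c(k)) + 6374 = (-2*(-155) - 38) + 6374 = (310 - 38) + 6374 = 272 + 6374 = 6646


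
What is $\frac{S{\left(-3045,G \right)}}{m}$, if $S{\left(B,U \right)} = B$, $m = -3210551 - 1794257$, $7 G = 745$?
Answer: $\frac{3045}{5004808} \approx 0.00060842$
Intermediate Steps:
$G = \frac{745}{7}$ ($G = \frac{1}{7} \cdot 745 = \frac{745}{7} \approx 106.43$)
$m = -5004808$
$\frac{S{\left(-3045,G \right)}}{m} = - \frac{3045}{-5004808} = \left(-3045\right) \left(- \frac{1}{5004808}\right) = \frac{3045}{5004808}$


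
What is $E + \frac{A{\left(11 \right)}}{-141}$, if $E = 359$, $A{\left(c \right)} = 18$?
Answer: $\frac{16867}{47} \approx 358.87$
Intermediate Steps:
$E + \frac{A{\left(11 \right)}}{-141} = 359 + \frac{18}{-141} = 359 + 18 \left(- \frac{1}{141}\right) = 359 - \frac{6}{47} = \frac{16867}{47}$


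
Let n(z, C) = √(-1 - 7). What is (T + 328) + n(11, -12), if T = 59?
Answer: 387 + 2*I*√2 ≈ 387.0 + 2.8284*I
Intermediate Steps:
n(z, C) = 2*I*√2 (n(z, C) = √(-8) = 2*I*√2)
(T + 328) + n(11, -12) = (59 + 328) + 2*I*√2 = 387 + 2*I*√2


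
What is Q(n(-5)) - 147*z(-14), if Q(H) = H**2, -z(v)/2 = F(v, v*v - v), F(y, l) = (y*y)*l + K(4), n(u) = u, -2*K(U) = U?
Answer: 12100477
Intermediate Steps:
K(U) = -U/2
F(y, l) = -2 + l*y**2 (F(y, l) = (y*y)*l - 1/2*4 = y**2*l - 2 = l*y**2 - 2 = -2 + l*y**2)
z(v) = 4 - 2*v**2*(v**2 - v) (z(v) = -2*(-2 + (v*v - v)*v**2) = -2*(-2 + (v**2 - v)*v**2) = -2*(-2 + v**2*(v**2 - v)) = 4 - 2*v**2*(v**2 - v))
Q(n(-5)) - 147*z(-14) = (-5)**2 - 147*(4 + 2*(-14)**3*(1 - 1*(-14))) = 25 - 147*(4 + 2*(-2744)*(1 + 14)) = 25 - 147*(4 + 2*(-2744)*15) = 25 - 147*(4 - 82320) = 25 - 147*(-82316) = 25 + 12100452 = 12100477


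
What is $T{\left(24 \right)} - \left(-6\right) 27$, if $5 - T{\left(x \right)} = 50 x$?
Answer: $-1033$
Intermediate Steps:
$T{\left(x \right)} = 5 - 50 x$
$T{\left(24 \right)} - \left(-6\right) 27 = \left(5 - 1200\right) - \left(-6\right) 27 = \left(5 - 1200\right) - -162 = -1195 + 162 = -1033$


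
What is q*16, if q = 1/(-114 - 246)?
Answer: -2/45 ≈ -0.044444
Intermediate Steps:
q = -1/360 (q = 1/(-360) = -1/360 ≈ -0.0027778)
q*16 = -1/360*16 = -2/45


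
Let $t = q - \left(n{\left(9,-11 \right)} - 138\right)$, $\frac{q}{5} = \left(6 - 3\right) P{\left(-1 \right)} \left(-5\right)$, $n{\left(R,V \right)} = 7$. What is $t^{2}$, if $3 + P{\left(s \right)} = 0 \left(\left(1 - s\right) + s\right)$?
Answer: $126736$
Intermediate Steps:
$P{\left(s \right)} = -3$ ($P{\left(s \right)} = -3 + 0 \left(\left(1 - s\right) + s\right) = -3 + 0 \cdot 1 = -3 + 0 = -3$)
$q = 225$ ($q = 5 \left(6 - 3\right) \left(-3\right) \left(-5\right) = 5 \cdot 3 \left(-3\right) \left(-5\right) = 5 \left(\left(-9\right) \left(-5\right)\right) = 5 \cdot 45 = 225$)
$t = 356$ ($t = 225 - \left(7 - 138\right) = 225 - -131 = 225 + 131 = 356$)
$t^{2} = 356^{2} = 126736$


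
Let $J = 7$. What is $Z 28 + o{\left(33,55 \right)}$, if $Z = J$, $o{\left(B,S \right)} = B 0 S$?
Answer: $196$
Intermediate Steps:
$o{\left(B,S \right)} = 0$ ($o{\left(B,S \right)} = 0 S = 0$)
$Z = 7$
$Z 28 + o{\left(33,55 \right)} = 7 \cdot 28 + 0 = 196 + 0 = 196$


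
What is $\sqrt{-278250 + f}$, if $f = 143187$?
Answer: $3 i \sqrt{15007} \approx 367.51 i$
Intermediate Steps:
$\sqrt{-278250 + f} = \sqrt{-278250 + 143187} = \sqrt{-135063} = 3 i \sqrt{15007}$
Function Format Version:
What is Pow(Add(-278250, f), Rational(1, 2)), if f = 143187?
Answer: Mul(3, I, Pow(15007, Rational(1, 2))) ≈ Mul(367.51, I)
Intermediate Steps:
Pow(Add(-278250, f), Rational(1, 2)) = Pow(Add(-278250, 143187), Rational(1, 2)) = Pow(-135063, Rational(1, 2)) = Mul(3, I, Pow(15007, Rational(1, 2)))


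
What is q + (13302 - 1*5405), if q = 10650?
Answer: 18547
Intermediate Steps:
q + (13302 - 1*5405) = 10650 + (13302 - 1*5405) = 10650 + (13302 - 5405) = 10650 + 7897 = 18547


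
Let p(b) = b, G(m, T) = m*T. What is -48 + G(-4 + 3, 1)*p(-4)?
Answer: -44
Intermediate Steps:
G(m, T) = T*m
-48 + G(-4 + 3, 1)*p(-4) = -48 + (1*(-4 + 3))*(-4) = -48 + (1*(-1))*(-4) = -48 - 1*(-4) = -48 + 4 = -44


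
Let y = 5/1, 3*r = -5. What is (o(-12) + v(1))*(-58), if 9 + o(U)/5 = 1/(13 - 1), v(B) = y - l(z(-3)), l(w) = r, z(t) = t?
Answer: 13195/6 ≈ 2199.2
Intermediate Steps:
r = -5/3 (r = (⅓)*(-5) = -5/3 ≈ -1.6667)
l(w) = -5/3
y = 5 (y = 5*1 = 5)
v(B) = 20/3 (v(B) = 5 - 1*(-5/3) = 5 + 5/3 = 20/3)
o(U) = -535/12 (o(U) = -45 + 5/(13 - 1) = -45 + 5/12 = -535/12)
(o(-12) + v(1))*(-58) = (-535/12 + 20/3)*(-58) = -455/12*(-58) = 13195/6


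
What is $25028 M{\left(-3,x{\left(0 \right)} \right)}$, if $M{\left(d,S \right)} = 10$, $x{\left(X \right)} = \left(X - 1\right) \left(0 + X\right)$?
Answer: $250280$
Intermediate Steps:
$x{\left(X \right)} = X \left(-1 + X\right)$ ($x{\left(X \right)} = \left(-1 + X\right) X = X \left(-1 + X\right)$)
$25028 M{\left(-3,x{\left(0 \right)} \right)} = 25028 \cdot 10 = 250280$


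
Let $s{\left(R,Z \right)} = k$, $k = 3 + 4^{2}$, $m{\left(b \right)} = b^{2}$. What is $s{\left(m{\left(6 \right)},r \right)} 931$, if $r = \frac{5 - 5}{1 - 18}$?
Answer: $17689$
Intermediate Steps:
$r = 0$ ($r = \frac{0}{1 - 18} = \frac{0}{-17} = 0 \left(- \frac{1}{17}\right) = 0$)
$k = 19$ ($k = 3 + 16 = 19$)
$s{\left(R,Z \right)} = 19$
$s{\left(m{\left(6 \right)},r \right)} 931 = 19 \cdot 931 = 17689$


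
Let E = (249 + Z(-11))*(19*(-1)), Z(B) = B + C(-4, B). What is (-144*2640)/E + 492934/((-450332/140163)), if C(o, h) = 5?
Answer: -5904119417411/38503386 ≈ -1.5334e+5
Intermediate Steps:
Z(B) = 5 + B (Z(B) = B + 5 = 5 + B)
E = -4617 (E = (249 + (5 - 11))*(19*(-1)) = (249 - 6)*(-19) = 243*(-19) = -4617)
(-144*2640)/E + 492934/((-450332/140163)) = -144*2640/(-4617) + 492934/((-450332/140163)) = -380160*(-1/4617) + 492934/((-450332*1/140163)) = 14080/171 + 492934/(-450332/140163) = 14080/171 + 492934*(-140163/450332) = 14080/171 - 34545554121/225166 = -5904119417411/38503386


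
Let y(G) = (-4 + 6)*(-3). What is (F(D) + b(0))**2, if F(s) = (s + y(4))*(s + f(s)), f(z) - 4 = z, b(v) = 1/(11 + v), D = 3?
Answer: 108241/121 ≈ 894.55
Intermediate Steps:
y(G) = -6 (y(G) = 2*(-3) = -6)
f(z) = 4 + z
F(s) = (-6 + s)*(4 + 2*s) (F(s) = (s - 6)*(s + (4 + s)) = (-6 + s)*(4 + 2*s))
(F(D) + b(0))**2 = ((-24 - 8*3 + 2*3**2) + 1/(11 + 0))**2 = ((-24 - 24 + 2*9) + 1/11)**2 = ((-24 - 24 + 18) + 1/11)**2 = (-30 + 1/11)**2 = (-329/11)**2 = 108241/121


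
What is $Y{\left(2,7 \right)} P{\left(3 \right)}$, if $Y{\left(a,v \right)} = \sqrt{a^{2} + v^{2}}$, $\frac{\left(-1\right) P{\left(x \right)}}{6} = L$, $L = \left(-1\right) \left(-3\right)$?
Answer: $- 18 \sqrt{53} \approx -131.04$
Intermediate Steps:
$L = 3$
$P{\left(x \right)} = -18$ ($P{\left(x \right)} = \left(-6\right) 3 = -18$)
$Y{\left(2,7 \right)} P{\left(3 \right)} = \sqrt{2^{2} + 7^{2}} \left(-18\right) = \sqrt{4 + 49} \left(-18\right) = \sqrt{53} \left(-18\right) = - 18 \sqrt{53}$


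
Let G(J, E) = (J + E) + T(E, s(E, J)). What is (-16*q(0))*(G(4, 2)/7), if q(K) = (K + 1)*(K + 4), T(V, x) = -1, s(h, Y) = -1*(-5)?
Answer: -320/7 ≈ -45.714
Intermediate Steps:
s(h, Y) = 5
G(J, E) = -1 + E + J (G(J, E) = (J + E) - 1 = (E + J) - 1 = -1 + E + J)
q(K) = (1 + K)*(4 + K)
(-16*q(0))*(G(4, 2)/7) = (-16*(4 + 0² + 5*0))*((-1 + 2 + 4)/7) = (-16*(4 + 0 + 0))*(5*(⅐)) = -16*4*(5/7) = -64*5/7 = -320/7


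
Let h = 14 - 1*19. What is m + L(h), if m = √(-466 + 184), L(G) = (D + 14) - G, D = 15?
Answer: 34 + I*√282 ≈ 34.0 + 16.793*I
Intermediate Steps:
h = -5 (h = 14 - 19 = -5)
L(G) = 29 - G (L(G) = (15 + 14) - G = 29 - G)
m = I*√282 (m = √(-282) = I*√282 ≈ 16.793*I)
m + L(h) = I*√282 + (29 - 1*(-5)) = I*√282 + (29 + 5) = I*√282 + 34 = 34 + I*√282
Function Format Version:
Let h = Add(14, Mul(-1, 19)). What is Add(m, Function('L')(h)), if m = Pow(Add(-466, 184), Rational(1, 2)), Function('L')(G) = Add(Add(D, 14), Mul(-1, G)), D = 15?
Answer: Add(34, Mul(I, Pow(282, Rational(1, 2)))) ≈ Add(34.000, Mul(16.793, I))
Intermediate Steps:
h = -5 (h = Add(14, -19) = -5)
Function('L')(G) = Add(29, Mul(-1, G)) (Function('L')(G) = Add(Add(15, 14), Mul(-1, G)) = Add(29, Mul(-1, G)))
m = Mul(I, Pow(282, Rational(1, 2))) (m = Pow(-282, Rational(1, 2)) = Mul(I, Pow(282, Rational(1, 2))) ≈ Mul(16.793, I))
Add(m, Function('L')(h)) = Add(Mul(I, Pow(282, Rational(1, 2))), Add(29, Mul(-1, -5))) = Add(Mul(I, Pow(282, Rational(1, 2))), Add(29, 5)) = Add(Mul(I, Pow(282, Rational(1, 2))), 34) = Add(34, Mul(I, Pow(282, Rational(1, 2))))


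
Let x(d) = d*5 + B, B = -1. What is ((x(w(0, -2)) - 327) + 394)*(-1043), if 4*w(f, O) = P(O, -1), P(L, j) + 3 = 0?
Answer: -259707/4 ≈ -64927.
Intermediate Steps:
P(L, j) = -3 (P(L, j) = -3 + 0 = -3)
w(f, O) = -¾ (w(f, O) = (¼)*(-3) = -¾)
x(d) = -1 + 5*d (x(d) = d*5 - 1 = 5*d - 1 = -1 + 5*d)
((x(w(0, -2)) - 327) + 394)*(-1043) = (((-1 + 5*(-¾)) - 327) + 394)*(-1043) = (((-1 - 15/4) - 327) + 394)*(-1043) = ((-19/4 - 327) + 394)*(-1043) = (-1327/4 + 394)*(-1043) = (249/4)*(-1043) = -259707/4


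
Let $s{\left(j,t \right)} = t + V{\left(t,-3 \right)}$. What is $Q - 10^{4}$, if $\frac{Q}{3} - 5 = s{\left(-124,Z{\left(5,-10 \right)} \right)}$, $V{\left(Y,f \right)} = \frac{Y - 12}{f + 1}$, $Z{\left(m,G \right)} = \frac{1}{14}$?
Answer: $- \frac{279073}{28} \approx -9966.9$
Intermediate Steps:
$Z{\left(m,G \right)} = \frac{1}{14}$
$V{\left(Y,f \right)} = \frac{-12 + Y}{1 + f}$
$s{\left(j,t \right)} = 6 + \frac{t}{2}$ ($s{\left(j,t \right)} = t + \frac{-12 + t}{1 - 3} = t + \frac{-12 + t}{-2} = t - \frac{-12 + t}{2} = t - \left(-6 + \frac{t}{2}\right) = 6 + \frac{t}{2}$)
$Q = \frac{927}{28}$ ($Q = 15 + 3 \left(6 + \frac{1}{2} \cdot \frac{1}{14}\right) = 15 + 3 \left(6 + \frac{1}{28}\right) = 15 + 3 \cdot \frac{169}{28} = 15 + \frac{507}{28} = \frac{927}{28} \approx 33.107$)
$Q - 10^{4} = \frac{927}{28} - 10^{4} = \frac{927}{28} - 10000 = - \frac{279073}{28}$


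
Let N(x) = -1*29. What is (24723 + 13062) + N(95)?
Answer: 37756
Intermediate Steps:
N(x) = -29
(24723 + 13062) + N(95) = (24723 + 13062) - 29 = 37785 - 29 = 37756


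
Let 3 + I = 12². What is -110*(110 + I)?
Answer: -27610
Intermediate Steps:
I = 141 (I = -3 + 12² = -3 + 144 = 141)
-110*(110 + I) = -110*(110 + 141) = -110*251 = -27610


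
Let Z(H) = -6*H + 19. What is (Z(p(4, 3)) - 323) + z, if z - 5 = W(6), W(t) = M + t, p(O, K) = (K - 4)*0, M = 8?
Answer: -285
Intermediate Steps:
p(O, K) = 0 (p(O, K) = (-4 + K)*0 = 0)
W(t) = 8 + t
Z(H) = 19 - 6*H
z = 19 (z = 5 + (8 + 6) = 5 + 14 = 19)
(Z(p(4, 3)) - 323) + z = ((19 - 6*0) - 323) + 19 = ((19 + 0) - 323) + 19 = (19 - 323) + 19 = -304 + 19 = -285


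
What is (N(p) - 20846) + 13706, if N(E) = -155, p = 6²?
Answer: -7295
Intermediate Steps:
p = 36
(N(p) - 20846) + 13706 = (-155 - 20846) + 13706 = -21001 + 13706 = -7295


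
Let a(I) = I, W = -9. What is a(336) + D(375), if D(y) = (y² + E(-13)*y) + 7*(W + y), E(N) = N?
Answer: 138648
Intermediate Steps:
D(y) = -63 + y² - 6*y (D(y) = (y² - 13*y) + 7*(-9 + y) = (y² - 13*y) + (-63 + 7*y) = -63 + y² - 6*y)
a(336) + D(375) = 336 + (-63 + 375² - 6*375) = 336 + (-63 + 140625 - 2250) = 336 + 138312 = 138648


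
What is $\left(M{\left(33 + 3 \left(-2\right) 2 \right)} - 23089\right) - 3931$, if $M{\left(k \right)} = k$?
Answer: $-26999$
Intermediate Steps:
$\left(M{\left(33 + 3 \left(-2\right) 2 \right)} - 23089\right) - 3931 = \left(\left(33 + 3 \left(-2\right) 2\right) - 23089\right) - 3931 = \left(\left(33 - 12\right) - 23089\right) - 3931 = \left(21 - 23089\right) - 3931 = -23068 - 3931 = -26999$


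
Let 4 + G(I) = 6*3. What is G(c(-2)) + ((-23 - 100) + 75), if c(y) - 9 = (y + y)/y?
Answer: -34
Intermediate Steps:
c(y) = 11 (c(y) = 9 + (y + y)/y = 9 + (2*y)/y = 9 + 2 = 11)
G(I) = 14 (G(I) = -4 + 6*3 = -4 + 18 = 14)
G(c(-2)) + ((-23 - 100) + 75) = 14 + ((-23 - 100) + 75) = 14 + (-123 + 75) = 14 - 48 = -34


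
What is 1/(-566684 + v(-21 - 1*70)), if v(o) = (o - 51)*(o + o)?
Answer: -1/540840 ≈ -1.8490e-6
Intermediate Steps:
v(o) = 2*o*(-51 + o) (v(o) = (-51 + o)*(2*o) = 2*o*(-51 + o))
1/(-566684 + v(-21 - 1*70)) = 1/(-566684 + 2*(-21 - 1*70)*(-51 + (-21 - 1*70))) = 1/(-566684 + 2*(-21 - 70)*(-51 + (-21 - 70))) = 1/(-566684 + 2*(-91)*(-51 - 91)) = 1/(-566684 + 2*(-91)*(-142)) = 1/(-566684 + 25844) = 1/(-540840) = -1/540840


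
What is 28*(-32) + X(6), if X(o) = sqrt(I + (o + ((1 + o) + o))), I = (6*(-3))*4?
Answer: -896 + I*sqrt(53) ≈ -896.0 + 7.2801*I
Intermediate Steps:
I = -72 (I = -18*4 = -72)
X(o) = sqrt(-71 + 3*o) (X(o) = sqrt(-72 + (o + ((1 + o) + o))) = sqrt(-72 + (o + (1 + 2*o))) = sqrt(-72 + (1 + 3*o)) = sqrt(-71 + 3*o))
28*(-32) + X(6) = 28*(-32) + sqrt(-71 + 3*6) = -896 + sqrt(-71 + 18) = -896 + sqrt(-53) = -896 + I*sqrt(53)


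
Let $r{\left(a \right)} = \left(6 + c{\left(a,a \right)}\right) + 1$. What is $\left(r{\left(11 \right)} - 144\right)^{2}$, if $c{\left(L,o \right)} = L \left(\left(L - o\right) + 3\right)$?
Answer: $10816$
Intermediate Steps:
$c{\left(L,o \right)} = L \left(3 + L - o\right)$
$r{\left(a \right)} = 7 + 3 a$ ($r{\left(a \right)} = \left(6 + a \left(3 + a - a\right)\right) + 1 = \left(6 + a 3\right) + 1 = \left(6 + 3 a\right) + 1 = 7 + 3 a$)
$\left(r{\left(11 \right)} - 144\right)^{2} = \left(\left(7 + 3 \cdot 11\right) - 144\right)^{2} = \left(\left(7 + 33\right) - 144\right)^{2} = \left(40 - 144\right)^{2} = \left(-104\right)^{2} = 10816$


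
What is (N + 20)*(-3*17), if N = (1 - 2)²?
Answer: -1071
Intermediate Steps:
N = 1 (N = (-1)² = 1)
(N + 20)*(-3*17) = (1 + 20)*(-3*17) = 21*(-51) = -1071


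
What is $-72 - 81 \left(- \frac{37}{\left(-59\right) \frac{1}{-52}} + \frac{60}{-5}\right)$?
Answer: $\frac{208944}{59} \approx 3541.4$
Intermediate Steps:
$-72 - 81 \left(- \frac{37}{\left(-59\right) \frac{1}{-52}} + \frac{60}{-5}\right) = -72 - 81 \left(- \frac{37}{\left(-59\right) \left(- \frac{1}{52}\right)} + 60 \left(- \frac{1}{5}\right)\right) = -72 - 81 \left(- \frac{37}{\frac{59}{52}} - 12\right) = -72 - 81 \left(\left(-37\right) \frac{52}{59} - 12\right) = -72 - 81 \left(- \frac{1924}{59} - 12\right) = -72 - - \frac{213192}{59} = -72 + \frac{213192}{59} = \frac{208944}{59}$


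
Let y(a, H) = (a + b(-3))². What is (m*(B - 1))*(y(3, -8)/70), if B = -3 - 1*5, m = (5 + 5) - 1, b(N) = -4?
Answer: -81/70 ≈ -1.1571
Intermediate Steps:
y(a, H) = (-4 + a)² (y(a, H) = (a - 4)² = (-4 + a)²)
m = 9 (m = 10 - 1 = 9)
B = -8 (B = -3 - 5 = -8)
(m*(B - 1))*(y(3, -8)/70) = (9*(-8 - 1))*((-4 + 3)²/70) = (9*(-9))*((-1)²*(1/70)) = -81/70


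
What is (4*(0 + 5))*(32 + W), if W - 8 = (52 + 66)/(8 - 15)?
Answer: 3240/7 ≈ 462.86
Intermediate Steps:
W = -62/7 (W = 8 + (52 + 66)/(8 - 15) = 8 + 118/(-7) = 8 + 118*(-⅐) = 8 - 118/7 = -62/7 ≈ -8.8571)
(4*(0 + 5))*(32 + W) = (4*(0 + 5))*(32 - 62/7) = (4*5)*(162/7) = 20*(162/7) = 3240/7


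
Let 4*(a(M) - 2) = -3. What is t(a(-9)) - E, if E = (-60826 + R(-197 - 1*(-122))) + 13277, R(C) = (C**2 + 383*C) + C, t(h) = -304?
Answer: 70420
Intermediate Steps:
a(M) = 5/4 (a(M) = 2 + (1/4)*(-3) = 2 - 3/4 = 5/4)
R(C) = C**2 + 384*C
E = -70724 (E = (-60826 + (-197 - 1*(-122))*(384 + (-197 - 1*(-122)))) + 13277 = (-60826 + (-197 + 122)*(384 + (-197 + 122))) + 13277 = (-60826 - 75*(384 - 75)) + 13277 = (-60826 - 75*309) + 13277 = (-60826 - 23175) + 13277 = -84001 + 13277 = -70724)
t(a(-9)) - E = -304 - 1*(-70724) = -304 + 70724 = 70420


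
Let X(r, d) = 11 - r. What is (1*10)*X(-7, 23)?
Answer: 180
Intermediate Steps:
(1*10)*X(-7, 23) = (1*10)*(11 - 1*(-7)) = 10*(11 + 7) = 10*18 = 180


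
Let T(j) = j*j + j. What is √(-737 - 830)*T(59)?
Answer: 3540*I*√1567 ≈ 1.4013e+5*I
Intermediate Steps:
T(j) = j + j² (T(j) = j² + j = j + j²)
√(-737 - 830)*T(59) = √(-737 - 830)*(59*(1 + 59)) = √(-1567)*(59*60) = (I*√1567)*3540 = 3540*I*√1567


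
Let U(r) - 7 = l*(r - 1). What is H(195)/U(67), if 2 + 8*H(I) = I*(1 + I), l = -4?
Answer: -19109/1028 ≈ -18.589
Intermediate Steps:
U(r) = 11 - 4*r (U(r) = 7 - 4*(r - 1) = 7 - 4*(-1 + r) = 7 + (4 - 4*r) = 11 - 4*r)
H(I) = -¼ + I*(1 + I)/8 (H(I) = -¼ + (I*(1 + I))/8 = -¼ + I*(1 + I)/8)
H(195)/U(67) = (-¼ + (⅛)*195 + (⅛)*195²)/(11 - 4*67) = (-¼ + 195/8 + (⅛)*38025)/(11 - 268) = (-¼ + 195/8 + 38025/8)/(-257) = (19109/4)*(-1/257) = -19109/1028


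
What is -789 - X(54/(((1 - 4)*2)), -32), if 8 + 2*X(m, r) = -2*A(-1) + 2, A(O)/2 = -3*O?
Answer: -780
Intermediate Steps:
A(O) = -6*O (A(O) = 2*(-3*O) = -6*O)
X(m, r) = -9 (X(m, r) = -4 + (-(-12)*(-1) + 2)/2 = -4 + (-2*6 + 2)/2 = -4 + (-12 + 2)/2 = -4 + (½)*(-10) = -4 - 5 = -9)
-789 - X(54/(((1 - 4)*2)), -32) = -789 - 1*(-9) = -789 + 9 = -780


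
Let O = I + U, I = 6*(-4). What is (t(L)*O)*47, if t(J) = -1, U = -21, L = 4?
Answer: 2115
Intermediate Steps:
I = -24
O = -45 (O = -24 - 21 = -45)
(t(L)*O)*47 = -1*(-45)*47 = 45*47 = 2115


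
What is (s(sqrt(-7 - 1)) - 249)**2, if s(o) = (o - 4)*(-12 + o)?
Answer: 41633 + 13376*I*sqrt(2) ≈ 41633.0 + 18917.0*I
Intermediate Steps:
s(o) = (-12 + o)*(-4 + o) (s(o) = (-4 + o)*(-12 + o) = (-12 + o)*(-4 + o))
(s(sqrt(-7 - 1)) - 249)**2 = ((48 + (sqrt(-7 - 1))**2 - 16*sqrt(-7 - 1)) - 249)**2 = ((48 + (sqrt(-8))**2 - 32*I*sqrt(2)) - 249)**2 = ((48 + (2*I*sqrt(2))**2 - 32*I*sqrt(2)) - 249)**2 = ((48 - 8 - 32*I*sqrt(2)) - 249)**2 = ((40 - 32*I*sqrt(2)) - 249)**2 = (-209 - 32*I*sqrt(2))**2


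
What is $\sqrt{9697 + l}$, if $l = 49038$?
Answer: $\sqrt{58735} \approx 242.35$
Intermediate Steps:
$\sqrt{9697 + l} = \sqrt{9697 + 49038} = \sqrt{58735}$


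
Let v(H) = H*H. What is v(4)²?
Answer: 256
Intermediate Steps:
v(H) = H²
v(4)² = (4²)² = 16² = 256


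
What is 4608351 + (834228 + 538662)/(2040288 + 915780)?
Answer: 2270433382793/492678 ≈ 4.6084e+6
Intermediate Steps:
4608351 + (834228 + 538662)/(2040288 + 915780) = 4608351 + 1372890/2956068 = 4608351 + 1372890*(1/2956068) = 4608351 + 228815/492678 = 2270433382793/492678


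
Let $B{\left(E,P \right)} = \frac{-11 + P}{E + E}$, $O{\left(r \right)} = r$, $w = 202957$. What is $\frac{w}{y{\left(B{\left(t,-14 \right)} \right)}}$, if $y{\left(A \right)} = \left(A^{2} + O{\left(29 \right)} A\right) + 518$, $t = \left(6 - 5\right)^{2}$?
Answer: $\frac{811828}{1247} \approx 651.02$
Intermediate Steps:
$t = 1$ ($t = 1^{2} = 1$)
$B{\left(E,P \right)} = \frac{-11 + P}{2 E}$
$y{\left(A \right)} = 518 + A^{2} + 29 A$ ($y{\left(A \right)} = \left(A^{2} + 29 A\right) + 518 = 518 + A^{2} + 29 A$)
$\frac{w}{y{\left(B{\left(t,-14 \right)} \right)}} = \frac{202957}{518 + \left(\frac{-11 - 14}{2 \cdot 1}\right)^{2} + 29 \frac{-11 - 14}{2 \cdot 1}} = \frac{202957}{518 + \left(\frac{1}{2} \cdot 1 \left(-25\right)\right)^{2} + 29 \cdot \frac{1}{2} \cdot 1 \left(-25\right)} = \frac{202957}{518 + \left(- \frac{25}{2}\right)^{2} + 29 \left(- \frac{25}{2}\right)} = \frac{202957}{518 + \frac{625}{4} - \frac{725}{2}} = \frac{202957}{\frac{1247}{4}} = 202957 \cdot \frac{4}{1247} = \frac{811828}{1247}$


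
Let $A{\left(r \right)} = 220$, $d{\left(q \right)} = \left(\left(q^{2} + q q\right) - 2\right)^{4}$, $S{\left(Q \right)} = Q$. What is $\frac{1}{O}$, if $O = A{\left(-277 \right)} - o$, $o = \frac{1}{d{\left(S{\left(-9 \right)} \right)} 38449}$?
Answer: $\frac{25197936640000}{5543546060799999} \approx 0.0045455$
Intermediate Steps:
$d{\left(q \right)} = \left(-2 + 2 q^{2}\right)^{4}$ ($d{\left(q \right)} = \left(\left(q^{2} + q^{2}\right) - 2\right)^{4} = \left(2 q^{2} - 2\right)^{4} = \left(-2 + 2 q^{2}\right)^{4}$)
$o = \frac{1}{25197936640000}$ ($o = \frac{1}{16 \left(-1 + \left(-9\right)^{2}\right)^{4} \cdot 38449} = \frac{1}{16 \left(-1 + 81\right)^{4}} \cdot \frac{1}{38449} = \frac{1}{16 \cdot 80^{4}} \cdot \frac{1}{38449} = \frac{1}{16 \cdot 40960000} \cdot \frac{1}{38449} = \frac{1}{655360000} \cdot \frac{1}{38449} = \frac{1}{25197936640000} \approx 3.9686 \cdot 10^{-14}$)
$O = \frac{5543546060799999}{25197936640000}$ ($O = 220 - \frac{1}{25197936640000} = \frac{5543546060799999}{25197936640000} \approx 220.0$)
$\frac{1}{O} = \frac{1}{\frac{5543546060799999}{25197936640000}} = \frac{25197936640000}{5543546060799999}$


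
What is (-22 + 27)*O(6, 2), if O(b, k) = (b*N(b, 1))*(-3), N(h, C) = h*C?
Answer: -540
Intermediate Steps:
N(h, C) = C*h
O(b, k) = -3*b**2 (O(b, k) = (b*(1*b))*(-3) = (b*b)*(-3) = b**2*(-3) = -3*b**2)
(-22 + 27)*O(6, 2) = (-22 + 27)*(-3*6**2) = 5*(-3*36) = 5*(-108) = -540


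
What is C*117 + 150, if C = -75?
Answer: -8625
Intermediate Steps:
C*117 + 150 = -75*117 + 150 = -8775 + 150 = -8625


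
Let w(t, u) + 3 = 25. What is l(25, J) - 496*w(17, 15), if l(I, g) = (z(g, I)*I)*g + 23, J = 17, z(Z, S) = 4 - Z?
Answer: -16414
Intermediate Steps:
l(I, g) = 23 + I*g*(4 - g) (l(I, g) = ((4 - g)*I)*g + 23 = (I*(4 - g))*g + 23 = I*g*(4 - g) + 23 = 23 + I*g*(4 - g))
w(t, u) = 22 (w(t, u) = -3 + 25 = 22)
l(25, J) - 496*w(17, 15) = (23 - 1*25*17*(-4 + 17)) - 496*22 = (23 - 1*25*17*13) - 10912 = (23 - 5525) - 10912 = -5502 - 10912 = -16414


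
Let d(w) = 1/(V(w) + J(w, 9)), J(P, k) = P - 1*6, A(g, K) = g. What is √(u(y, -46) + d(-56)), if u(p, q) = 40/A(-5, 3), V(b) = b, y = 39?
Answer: 3*I*√12390/118 ≈ 2.8299*I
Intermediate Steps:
J(P, k) = -6 + P (J(P, k) = P - 6 = -6 + P)
u(p, q) = -8 (u(p, q) = 40/(-5) = 40*(-⅕) = -8)
d(w) = 1/(-6 + 2*w) (d(w) = 1/(w + (-6 + w)) = 1/(-6 + 2*w))
√(u(y, -46) + d(-56)) = √(-8 + 1/(2*(-3 - 56))) = √(-8 + (½)/(-59)) = √(-8 + (½)*(-1/59)) = √(-8 - 1/118) = √(-945/118) = 3*I*√12390/118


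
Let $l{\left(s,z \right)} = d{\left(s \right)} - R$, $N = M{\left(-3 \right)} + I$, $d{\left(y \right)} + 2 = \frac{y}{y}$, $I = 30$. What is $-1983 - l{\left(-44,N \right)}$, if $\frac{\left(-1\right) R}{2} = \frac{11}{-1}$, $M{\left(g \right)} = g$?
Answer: $-1960$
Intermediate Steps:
$d{\left(y \right)} = -1$ ($d{\left(y \right)} = -2 + \frac{y}{y} = -2 + 1 = -1$)
$R = 22$ ($R = - 2 \frac{11}{-1} = - 2 \cdot 11 \left(-1\right) = \left(-2\right) \left(-11\right) = 22$)
$N = 27$ ($N = -3 + 30 = 27$)
$l{\left(s,z \right)} = -23$ ($l{\left(s,z \right)} = -1 - 22 = -23$)
$-1983 - l{\left(-44,N \right)} = -1983 - -23 = -1983 + 23 = -1960$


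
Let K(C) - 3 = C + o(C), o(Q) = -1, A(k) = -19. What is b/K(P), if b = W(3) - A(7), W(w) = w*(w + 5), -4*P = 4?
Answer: 43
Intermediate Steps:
P = -1 (P = -¼*4 = -1)
K(C) = 2 + C (K(C) = 3 + (C - 1) = 3 + (-1 + C) = 2 + C)
W(w) = w*(5 + w)
b = 43 (b = 3*(5 + 3) - 1*(-19) = 3*8 + 19 = 24 + 19 = 43)
b/K(P) = 43/(2 - 1) = 43/1 = 43*1 = 43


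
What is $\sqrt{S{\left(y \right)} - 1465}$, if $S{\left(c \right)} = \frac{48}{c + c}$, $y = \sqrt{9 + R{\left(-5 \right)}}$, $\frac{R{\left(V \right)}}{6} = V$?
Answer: $\frac{\sqrt{-71785 - 56 i \sqrt{21}}}{7} \approx 0.068415 - 38.275 i$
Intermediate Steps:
$R{\left(V \right)} = 6 V$
$y = i \sqrt{21}$ ($y = \sqrt{9 + 6 \left(-5\right)} = \sqrt{9 - 30} = \sqrt{-21} = i \sqrt{21} \approx 4.5826 i$)
$S{\left(c \right)} = \frac{24}{c}$ ($S{\left(c \right)} = \frac{48}{2 c} = 48 \frac{1}{2 c} = \frac{24}{c}$)
$\sqrt{S{\left(y \right)} - 1465} = \sqrt{\frac{24}{i \sqrt{21}} - 1465} = \sqrt{24 \left(- \frac{i \sqrt{21}}{21}\right) - 1465} = \sqrt{- \frac{8 i \sqrt{21}}{7} - 1465} = \sqrt{-1465 - \frac{8 i \sqrt{21}}{7}}$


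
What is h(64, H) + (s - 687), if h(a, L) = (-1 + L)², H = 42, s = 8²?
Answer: 1058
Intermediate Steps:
s = 64
h(64, H) + (s - 687) = (-1 + 42)² + (64 - 687) = 41² - 623 = 1681 - 623 = 1058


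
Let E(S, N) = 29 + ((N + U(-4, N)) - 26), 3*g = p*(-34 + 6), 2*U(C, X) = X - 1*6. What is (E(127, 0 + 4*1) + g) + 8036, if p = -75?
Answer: 8742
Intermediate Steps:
U(C, X) = -3 + X/2 (U(C, X) = (X - 1*6)/2 = (X - 6)/2 = (-6 + X)/2 = -3 + X/2)
g = 700 (g = (-75*(-34 + 6))/3 = (-75*(-28))/3 = (⅓)*2100 = 700)
E(S, N) = 3*N/2 (E(S, N) = 29 + ((N + (-3 + N/2)) - 26) = 29 + ((-3 + 3*N/2) - 26) = 29 + (-29 + 3*N/2) = 3*N/2)
(E(127, 0 + 4*1) + g) + 8036 = (3*(0 + 4*1)/2 + 700) + 8036 = (3*(0 + 4)/2 + 700) + 8036 = ((3/2)*4 + 700) + 8036 = (6 + 700) + 8036 = 706 + 8036 = 8742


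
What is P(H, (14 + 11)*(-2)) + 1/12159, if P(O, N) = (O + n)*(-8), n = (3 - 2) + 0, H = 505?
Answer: -49219631/12159 ≈ -4048.0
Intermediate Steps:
n = 1 (n = 1 + 0 = 1)
P(O, N) = -8 - 8*O (P(O, N) = (O + 1)*(-8) = (1 + O)*(-8) = -8 - 8*O)
P(H, (14 + 11)*(-2)) + 1/12159 = (-8 - 8*505) + 1/12159 = (-8 - 4040) + 1/12159 = -4048 + 1/12159 = -49219631/12159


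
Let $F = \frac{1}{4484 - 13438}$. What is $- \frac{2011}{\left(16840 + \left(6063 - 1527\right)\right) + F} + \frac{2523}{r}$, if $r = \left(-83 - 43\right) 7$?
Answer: $- \frac{166261900459}{56271806682} \approx -2.9546$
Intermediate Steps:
$F = - \frac{1}{8954}$ ($F = \frac{1}{-8954} = - \frac{1}{8954} \approx -0.00011168$)
$r = -882$ ($r = \left(-126\right) 7 = -882$)
$- \frac{2011}{\left(16840 + \left(6063 - 1527\right)\right) + F} + \frac{2523}{r} = - \frac{2011}{\left(16840 + \left(6063 - 1527\right)\right) - \frac{1}{8954}} + \frac{2523}{-882} = - \frac{2011}{\left(16840 + 4536\right) - \frac{1}{8954}} + 2523 \left(- \frac{1}{882}\right) = - \frac{2011}{21376 - \frac{1}{8954}} - \frac{841}{294} = - \frac{2011}{\frac{191400703}{8954}} - \frac{841}{294} = \left(-2011\right) \frac{8954}{191400703} - \frac{841}{294} = - \frac{18006494}{191400703} - \frac{841}{294} = - \frac{166261900459}{56271806682}$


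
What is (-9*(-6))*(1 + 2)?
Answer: 162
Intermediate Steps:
(-9*(-6))*(1 + 2) = 54*3 = 162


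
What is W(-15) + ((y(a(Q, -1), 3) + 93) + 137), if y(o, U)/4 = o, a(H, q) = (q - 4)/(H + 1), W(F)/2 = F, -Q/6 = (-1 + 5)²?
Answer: 3804/19 ≈ 200.21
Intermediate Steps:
Q = -96 (Q = -6*(-1 + 5)² = -6*4² = -6*16 = -96)
W(F) = 2*F
a(H, q) = (-4 + q)/(1 + H)
y(o, U) = 4*o
W(-15) + ((y(a(Q, -1), 3) + 93) + 137) = 2*(-15) + ((4*((-4 - 1)/(1 - 96)) + 93) + 137) = -30 + ((4*(-5/(-95)) + 93) + 137) = -30 + ((4*(-1/95*(-5)) + 93) + 137) = -30 + ((4*(1/19) + 93) + 137) = -30 + ((4/19 + 93) + 137) = -30 + (1771/19 + 137) = -30 + 4374/19 = 3804/19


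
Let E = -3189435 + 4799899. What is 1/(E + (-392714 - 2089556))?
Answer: -1/871806 ≈ -1.1470e-6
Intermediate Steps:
E = 1610464
1/(E + (-392714 - 2089556)) = 1/(1610464 + (-392714 - 2089556)) = 1/(1610464 - 2482270) = 1/(-871806) = -1/871806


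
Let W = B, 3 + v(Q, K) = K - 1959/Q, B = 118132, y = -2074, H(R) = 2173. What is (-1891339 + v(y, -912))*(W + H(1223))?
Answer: -472140922955285/2074 ≈ -2.2765e+11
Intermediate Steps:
v(Q, K) = -3 + K - 1959/Q (v(Q, K) = -3 + (K - 1959/Q) = -3 + K - 1959/Q)
W = 118132
(-1891339 + v(y, -912))*(W + H(1223)) = (-1891339 + (-3 - 912 - 1959/(-2074)))*(118132 + 2173) = (-1891339 + (-3 - 912 - 1959*(-1/2074)))*120305 = (-1891339 + (-3 - 912 + 1959/2074))*120305 = (-1891339 - 1895751/2074)*120305 = -3924532837/2074*120305 = -472140922955285/2074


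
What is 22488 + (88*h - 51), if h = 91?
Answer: 30445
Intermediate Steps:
22488 + (88*h - 51) = 22488 + (88*91 - 51) = 22488 + (8008 - 51) = 22488 + 7957 = 30445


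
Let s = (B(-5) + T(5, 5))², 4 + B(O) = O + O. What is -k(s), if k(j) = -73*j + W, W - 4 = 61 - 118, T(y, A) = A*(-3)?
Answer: 61446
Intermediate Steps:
T(y, A) = -3*A
B(O) = -4 + 2*O (B(O) = -4 + (O + O) = -4 + 2*O)
W = -53 (W = 4 + (61 - 118) = 4 - 57 = -53)
s = 841 (s = ((-4 + 2*(-5)) - 3*5)² = ((-4 - 10) - 15)² = (-14 - 15)² = (-29)² = 841)
k(j) = -53 - 73*j (k(j) = -73*j - 53 = -53 - 73*j)
-k(s) = -(-53 - 73*841) = -(-53 - 61393) = -1*(-61446) = 61446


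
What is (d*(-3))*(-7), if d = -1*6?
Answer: -126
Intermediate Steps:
d = -6
(d*(-3))*(-7) = -6*(-3)*(-7) = 18*(-7) = -126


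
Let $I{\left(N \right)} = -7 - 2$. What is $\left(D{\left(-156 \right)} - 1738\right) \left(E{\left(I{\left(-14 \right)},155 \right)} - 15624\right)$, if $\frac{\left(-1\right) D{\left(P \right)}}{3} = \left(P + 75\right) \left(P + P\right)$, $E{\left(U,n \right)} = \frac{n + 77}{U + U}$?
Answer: $\frac{10914329528}{9} \approx 1.2127 \cdot 10^{9}$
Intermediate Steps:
$I{\left(N \right)} = -9$ ($I{\left(N \right)} = -7 - 2 = -9$)
$E{\left(U,n \right)} = \frac{77 + n}{2 U}$
$D{\left(P \right)} = - 6 P \left(75 + P\right)$ ($D{\left(P \right)} = - 3 \left(P + 75\right) \left(P + P\right) = - 3 \left(75 + P\right) 2 P = - 3 \cdot 2 P \left(75 + P\right) = - 6 P \left(75 + P\right)$)
$\left(D{\left(-156 \right)} - 1738\right) \left(E{\left(I{\left(-14 \right)},155 \right)} - 15624\right) = \left(\left(-6\right) \left(-156\right) \left(75 - 156\right) - 1738\right) \left(\frac{77 + 155}{2 \left(-9\right)} - 15624\right) = \left(\left(-6\right) \left(-156\right) \left(-81\right) - 1738\right) \left(\frac{1}{2} \left(- \frac{1}{9}\right) 232 + \left(-18026 + 2402\right)\right) = \left(-75816 - 1738\right) \left(- \frac{116}{9} - 15624\right) = \left(-77554\right) \left(- \frac{140732}{9}\right) = \frac{10914329528}{9}$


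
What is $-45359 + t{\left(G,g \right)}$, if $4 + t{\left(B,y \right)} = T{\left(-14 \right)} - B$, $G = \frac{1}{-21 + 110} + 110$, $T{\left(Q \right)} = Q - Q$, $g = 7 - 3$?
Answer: $- \frac{4047098}{89} \approx -45473.0$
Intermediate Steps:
$g = 4$ ($g = 7 - 3 = 4$)
$T{\left(Q \right)} = 0$
$G = \frac{9791}{89}$ ($G = \frac{1}{89} + 110 = \frac{9791}{89} \approx 110.01$)
$t{\left(B,y \right)} = -4 - B$ ($t{\left(B,y \right)} = -4 + \left(0 - B\right) = -4 - B$)
$-45359 + t{\left(G,g \right)} = -45359 - \frac{10147}{89} = - \frac{4047098}{89}$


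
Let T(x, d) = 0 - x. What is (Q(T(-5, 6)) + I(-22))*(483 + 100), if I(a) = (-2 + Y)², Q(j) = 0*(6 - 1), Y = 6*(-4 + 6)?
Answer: 58300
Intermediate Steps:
T(x, d) = -x
Y = 12 (Y = 6*2 = 12)
Q(j) = 0 (Q(j) = 0*5 = 0)
I(a) = 100 (I(a) = (-2 + 12)² = 10² = 100)
(Q(T(-5, 6)) + I(-22))*(483 + 100) = (0 + 100)*(483 + 100) = 100*583 = 58300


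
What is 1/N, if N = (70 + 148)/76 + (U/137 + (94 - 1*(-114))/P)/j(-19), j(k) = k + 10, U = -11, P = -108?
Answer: 1265058/3910717 ≈ 0.32348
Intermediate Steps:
j(k) = 10 + k
N = 3910717/1265058 (N = (70 + 148)/76 + (-11/137 + (94 - 1*(-114))/(-108))/(10 - 19) = 218*(1/76) + (-11*1/137 + (94 + 114)*(-1/108))/(-9) = 109/38 + (-11/137 + 208*(-1/108))*(-⅑) = 109/38 + (-11/137 - 52/27)*(-⅑) = 109/38 - 7421/3699*(-⅑) = 109/38 + 7421/33291 = 3910717/1265058 ≈ 3.0913)
1/N = 1/(3910717/1265058) = 1265058/3910717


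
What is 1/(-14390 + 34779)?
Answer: 1/20389 ≈ 4.9046e-5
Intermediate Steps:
1/(-14390 + 34779) = 1/20389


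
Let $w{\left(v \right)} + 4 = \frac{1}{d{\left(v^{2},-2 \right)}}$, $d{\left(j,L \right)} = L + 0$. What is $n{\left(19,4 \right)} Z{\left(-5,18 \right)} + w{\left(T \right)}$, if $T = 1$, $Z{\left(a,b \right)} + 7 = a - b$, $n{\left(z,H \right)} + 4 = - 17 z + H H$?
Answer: $\frac{18651}{2} \approx 9325.5$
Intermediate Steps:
$n{\left(z,H \right)} = -4 + H^{2} - 17 z$ ($n{\left(z,H \right)} = -4 + \left(- 17 z + H H\right) = -4 + \left(- 17 z + H^{2}\right) = -4 + \left(H^{2} - 17 z\right) = -4 + H^{2} - 17 z$)
$Z{\left(a,b \right)} = -7 + a - b$ ($Z{\left(a,b \right)} = -7 + \left(a - b\right) = -7 + a - b$)
$d{\left(j,L \right)} = L$
$w{\left(v \right)} = - \frac{9}{2}$ ($w{\left(v \right)} = -4 + \frac{1}{-2} = -4 - \frac{1}{2} = - \frac{9}{2}$)
$n{\left(19,4 \right)} Z{\left(-5,18 \right)} + w{\left(T \right)} = \left(-4 + 4^{2} - 323\right) \left(-7 - 5 - 18\right) - \frac{9}{2} = \left(-4 + 16 - 323\right) \left(-7 - 5 - 18\right) - \frac{9}{2} = \left(-311\right) \left(-30\right) - \frac{9}{2} = 9330 - \frac{9}{2} = \frac{18651}{2}$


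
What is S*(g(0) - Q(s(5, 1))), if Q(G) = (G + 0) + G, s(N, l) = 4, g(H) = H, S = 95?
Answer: -760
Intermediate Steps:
Q(G) = 2*G (Q(G) = G + G = 2*G)
S*(g(0) - Q(s(5, 1))) = 95*(0 - 2*4) = 95*(0 - 1*8) = 95*(0 - 8) = 95*(-8) = -760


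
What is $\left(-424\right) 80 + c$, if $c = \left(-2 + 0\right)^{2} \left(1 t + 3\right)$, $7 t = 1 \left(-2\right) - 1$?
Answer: $- \frac{237368}{7} \approx -33910.0$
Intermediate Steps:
$t = - \frac{3}{7}$ ($t = \frac{1 \left(-2\right) - 1}{7} = \frac{-2 - 1}{7} = \frac{1}{7} \left(-3\right) = - \frac{3}{7} \approx -0.42857$)
$c = \frac{72}{7}$ ($c = \left(-2 + 0\right)^{2} \left(1 \left(- \frac{3}{7}\right) + 3\right) = \left(-2\right)^{2} \left(- \frac{3}{7} + 3\right) = 4 \cdot \frac{18}{7} = \frac{72}{7} \approx 10.286$)
$\left(-424\right) 80 + c = \left(-424\right) 80 + \frac{72}{7} = -33920 + \frac{72}{7} = - \frac{237368}{7}$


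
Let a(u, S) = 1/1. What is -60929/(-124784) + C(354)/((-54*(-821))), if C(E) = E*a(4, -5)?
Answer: 41596967/83820816 ≈ 0.49626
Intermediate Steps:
a(u, S) = 1
C(E) = E (C(E) = E*1 = E)
-60929/(-124784) + C(354)/((-54*(-821))) = -60929/(-124784) + 354/((-54*(-821))) = -60929*(-1/124784) + 354/44334 = 5539/11344 + 354*(1/44334) = 5539/11344 + 59/7389 = 41596967/83820816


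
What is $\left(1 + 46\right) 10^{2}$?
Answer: $4700$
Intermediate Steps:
$\left(1 + 46\right) 10^{2} = 47 \cdot 100 = 4700$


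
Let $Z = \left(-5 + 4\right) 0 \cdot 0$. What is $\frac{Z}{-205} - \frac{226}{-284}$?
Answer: $\frac{113}{142} \approx 0.79577$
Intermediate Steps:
$Z = 0$ ($Z = \left(-1\right) 0 \cdot 0 = 0 \cdot 0 = 0$)
$\frac{Z}{-205} - \frac{226}{-284} = \frac{0}{-205} - \frac{226}{-284} = 0 \left(- \frac{1}{205}\right) - - \frac{113}{142} = 0 + \frac{113}{142} = \frac{113}{142}$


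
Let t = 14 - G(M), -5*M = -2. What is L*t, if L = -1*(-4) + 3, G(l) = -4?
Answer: 126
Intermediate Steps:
M = ⅖ (M = -⅕*(-2) = ⅖ ≈ 0.40000)
t = 18 (t = 14 - 1*(-4) = 14 + 4 = 18)
L = 7 (L = 4 + 3 = 7)
L*t = 7*18 = 126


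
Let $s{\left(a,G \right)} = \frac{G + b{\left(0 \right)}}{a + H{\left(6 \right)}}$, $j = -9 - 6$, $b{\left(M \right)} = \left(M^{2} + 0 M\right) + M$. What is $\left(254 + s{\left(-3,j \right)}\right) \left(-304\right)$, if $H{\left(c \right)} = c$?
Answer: $-75696$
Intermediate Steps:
$b{\left(M \right)} = M + M^{2}$ ($b{\left(M \right)} = \left(M^{2} + 0\right) + M = M^{2} + M = M + M^{2}$)
$j = -15$
$s{\left(a,G \right)} = \frac{G}{6 + a}$ ($s{\left(a,G \right)} = \frac{G + 0 \left(1 + 0\right)}{a + 6} = \frac{G + 0 \cdot 1}{6 + a} = \frac{G + 0}{6 + a} = \frac{G}{6 + a}$)
$\left(254 + s{\left(-3,j \right)}\right) \left(-304\right) = \left(254 - \frac{15}{6 - 3}\right) \left(-304\right) = \left(254 - \frac{15}{3}\right) \left(-304\right) = \left(254 - 5\right) \left(-304\right) = 249 \left(-304\right) = -75696$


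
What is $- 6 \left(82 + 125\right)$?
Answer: $-1242$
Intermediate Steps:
$- 6 \left(82 + 125\right) = \left(-6\right) 207 = -1242$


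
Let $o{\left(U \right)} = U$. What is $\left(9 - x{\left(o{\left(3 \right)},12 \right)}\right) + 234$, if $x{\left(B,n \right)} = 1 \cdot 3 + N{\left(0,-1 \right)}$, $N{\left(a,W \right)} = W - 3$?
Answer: $244$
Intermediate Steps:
$N{\left(a,W \right)} = -3 + W$
$x{\left(B,n \right)} = -1$ ($x{\left(B,n \right)} = 1 \cdot 3 - 4 = 3 - 4 = -1$)
$\left(9 - x{\left(o{\left(3 \right)},12 \right)}\right) + 234 = \left(9 - -1\right) + 234 = \left(9 + 1\right) + 234 = 10 + 234 = 244$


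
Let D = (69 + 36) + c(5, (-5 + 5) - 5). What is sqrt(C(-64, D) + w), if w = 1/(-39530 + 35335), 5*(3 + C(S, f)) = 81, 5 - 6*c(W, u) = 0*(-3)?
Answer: sqrt(232289735)/4195 ≈ 3.6331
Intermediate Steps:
c(W, u) = 5/6 (c(W, u) = 5/6 - 0*(-3) = 5/6 - 1/6*0 = 5/6 + 0 = 5/6)
D = 635/6 (D = (69 + 36) + 5/6 = 105 + 5/6 = 635/6 ≈ 105.83)
C(S, f) = 66/5 (C(S, f) = -3 + (1/5)*81 = -3 + 81/5 = 66/5)
w = -1/4195 (w = 1/(-4195) = -1/4195 ≈ -0.00023838)
sqrt(C(-64, D) + w) = sqrt(66/5 - 1/4195) = sqrt(55373/4195) = sqrt(232289735)/4195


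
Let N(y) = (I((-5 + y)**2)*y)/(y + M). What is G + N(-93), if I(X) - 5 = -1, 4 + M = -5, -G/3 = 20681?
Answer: -1054669/17 ≈ -62039.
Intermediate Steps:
G = -62043 (G = -3*20681 = -62043)
M = -9 (M = -4 - 5 = -9)
I(X) = 4 (I(X) = 5 - 1 = 4)
N(y) = 4*y/(-9 + y) (N(y) = (4*y)/(y - 9) = (4*y)/(-9 + y) = 4*y/(-9 + y))
G + N(-93) = -62043 + 4*(-93)/(-9 - 93) = -62043 + 4*(-93)/(-102) = -62043 + 4*(-93)*(-1/102) = -62043 + 62/17 = -1054669/17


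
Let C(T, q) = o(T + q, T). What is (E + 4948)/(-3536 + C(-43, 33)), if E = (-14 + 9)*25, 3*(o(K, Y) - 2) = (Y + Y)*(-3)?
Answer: -4823/3448 ≈ -1.3988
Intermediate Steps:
o(K, Y) = 2 - 2*Y (o(K, Y) = 2 + ((Y + Y)*(-3))/3 = 2 + ((2*Y)*(-3))/3 = 2 + (-6*Y)/3 = 2 - 2*Y)
C(T, q) = 2 - 2*T
E = -125 (E = -5*25 = -125)
(E + 4948)/(-3536 + C(-43, 33)) = (-125 + 4948)/(-3536 + (2 - 2*(-43))) = 4823/(-3536 + (2 + 86)) = 4823/(-3536 + 88) = 4823/(-3448) = 4823*(-1/3448) = -4823/3448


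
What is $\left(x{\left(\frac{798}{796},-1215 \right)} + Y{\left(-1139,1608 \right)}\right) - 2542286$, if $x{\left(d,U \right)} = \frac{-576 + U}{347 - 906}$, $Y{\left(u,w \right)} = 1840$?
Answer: $- \frac{1420107523}{559} \approx -2.5404 \cdot 10^{6}$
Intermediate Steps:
$x{\left(d,U \right)} = \frac{576}{559} - \frac{U}{559}$ ($x{\left(d,U \right)} = \frac{-576 + U}{-559} = \left(-576 + U\right) \left(- \frac{1}{559}\right) = \frac{576}{559} - \frac{U}{559}$)
$\left(x{\left(\frac{798}{796},-1215 \right)} + Y{\left(-1139,1608 \right)}\right) - 2542286 = \left(\left(\frac{576}{559} - - \frac{1215}{559}\right) + 1840\right) - 2542286 = \left(\left(\frac{576}{559} + \frac{1215}{559}\right) + 1840\right) - 2542286 = \left(\frac{1791}{559} + 1840\right) - 2542286 = \frac{1030351}{559} - 2542286 = - \frac{1420107523}{559}$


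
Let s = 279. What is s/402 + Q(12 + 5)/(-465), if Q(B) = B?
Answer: 40967/62310 ≈ 0.65747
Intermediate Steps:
s/402 + Q(12 + 5)/(-465) = 279/402 + (12 + 5)/(-465) = 279*(1/402) + 17*(-1/465) = 93/134 - 17/465 = 40967/62310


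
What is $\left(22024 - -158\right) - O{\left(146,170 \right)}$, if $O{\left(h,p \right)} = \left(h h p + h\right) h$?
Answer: $-529062254$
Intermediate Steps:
$O{\left(h,p \right)} = h \left(h + p h^{2}\right)$ ($O{\left(h,p \right)} = \left(h^{2} p + h\right) h = \left(p h^{2} + h\right) h = \left(h + p h^{2}\right) h = h \left(h + p h^{2}\right)$)
$\left(22024 - -158\right) - O{\left(146,170 \right)} = \left(22024 - -158\right) - 146^{2} \left(1 + 146 \cdot 170\right) = \left(22024 + 158\right) - 21316 \left(1 + 24820\right) = 22182 - 21316 \cdot 24821 = 22182 - 529084436 = -529062254$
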